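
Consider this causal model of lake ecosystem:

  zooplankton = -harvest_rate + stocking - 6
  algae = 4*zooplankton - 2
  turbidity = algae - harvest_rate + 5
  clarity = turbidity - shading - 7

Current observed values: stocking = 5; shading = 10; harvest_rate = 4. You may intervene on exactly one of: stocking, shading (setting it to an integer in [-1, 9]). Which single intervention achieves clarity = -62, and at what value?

set stocking = -1

Intervening on stocking: with other inputs at their observed values, clarity = 4*stocking - 58. Solving for -62 gives stocking = -1, within [-1, 9].
Intervening on shading: clarity = -shading - 28. Reaching -62 requires shading = 34, outside [-1, 9].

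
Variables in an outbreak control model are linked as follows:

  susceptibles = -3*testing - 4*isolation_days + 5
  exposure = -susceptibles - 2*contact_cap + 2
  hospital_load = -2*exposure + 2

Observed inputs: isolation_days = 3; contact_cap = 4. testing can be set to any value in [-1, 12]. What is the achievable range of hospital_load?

-72 to 6

Substituting into the susceptibles equation gives susceptibles = -3*testing - 7.
Substituting into the exposure equation gives exposure = 3*testing + 1.
Substituting into the hospital_load equation gives hospital_load = -6*testing.
Linear in testing, so extremes are at the endpoints: testing = -1 gives hospital_load = 6; testing = 12 gives hospital_load = -72.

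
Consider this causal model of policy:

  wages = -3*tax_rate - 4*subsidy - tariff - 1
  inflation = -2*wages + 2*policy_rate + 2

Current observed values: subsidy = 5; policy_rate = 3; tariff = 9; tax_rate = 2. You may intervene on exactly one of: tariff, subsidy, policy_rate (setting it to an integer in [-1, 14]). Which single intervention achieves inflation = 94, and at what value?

Intervening on tariff: inflation = 2*tariff + 62. Reaching 94 requires tariff = 16, outside [-1, 14].
Intervening on subsidy: inflation = 8*subsidy + 40. Reaching 94 requires subsidy = 27/4, not an integer.
Intervening on policy_rate: with other inputs at their observed values, inflation = 2*policy_rate + 74. Solving for 94 gives policy_rate = 10, within [-1, 14].

set policy_rate = 10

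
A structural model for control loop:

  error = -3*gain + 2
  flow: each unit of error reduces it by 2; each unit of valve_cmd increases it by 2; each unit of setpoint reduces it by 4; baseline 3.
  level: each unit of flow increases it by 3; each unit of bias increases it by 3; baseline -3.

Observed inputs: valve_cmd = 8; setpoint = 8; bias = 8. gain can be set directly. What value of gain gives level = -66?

Substituting into the flow equation gives flow = 6*gain - 17.
level becomes 18*gain - 30.
Solve 18*gain - 30 = -66: gain = (-66 + 30) / 18 = -2.

gain = -2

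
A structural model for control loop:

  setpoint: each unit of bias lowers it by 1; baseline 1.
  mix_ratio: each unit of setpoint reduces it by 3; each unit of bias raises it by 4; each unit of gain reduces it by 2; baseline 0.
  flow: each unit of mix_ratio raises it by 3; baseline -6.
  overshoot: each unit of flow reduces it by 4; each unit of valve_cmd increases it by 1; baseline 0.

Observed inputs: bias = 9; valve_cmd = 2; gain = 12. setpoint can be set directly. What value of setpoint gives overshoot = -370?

Intervening on setpoint fixes its value directly, overriding its dependence on bias.
Substituting into the mix_ratio equation gives mix_ratio = -3*setpoint + 12.
Substituting into the flow equation gives flow = -9*setpoint + 30.
Substituting into the overshoot equation gives overshoot = 36*setpoint - 118.
Solve 36*setpoint - 118 = -370: setpoint = (-370 + 118) / 36 = -7.

setpoint = -7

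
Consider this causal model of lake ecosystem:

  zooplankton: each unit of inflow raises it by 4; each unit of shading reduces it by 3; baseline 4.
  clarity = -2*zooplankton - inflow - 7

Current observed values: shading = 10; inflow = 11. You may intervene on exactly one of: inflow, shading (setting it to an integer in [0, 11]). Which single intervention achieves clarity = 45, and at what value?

Intervening on inflow: with other inputs at their observed values, clarity = -9*inflow + 45. Solving for 45 gives inflow = 0, within [0, 11].
Intervening on shading: clarity = 6*shading - 114. Reaching 45 requires shading = 53/2, not an integer.

set inflow = 0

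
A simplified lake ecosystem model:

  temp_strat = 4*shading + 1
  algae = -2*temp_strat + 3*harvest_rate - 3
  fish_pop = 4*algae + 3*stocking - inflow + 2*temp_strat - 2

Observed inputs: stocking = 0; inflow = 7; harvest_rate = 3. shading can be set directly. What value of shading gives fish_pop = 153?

Substituting into the algae equation gives algae = -8*shading + 4.
Substituting into the fish_pop equation gives fish_pop = -24*shading + 9.
Solve -24*shading + 9 = 153: shading = (153 - 9) / -24 = -6.

shading = -6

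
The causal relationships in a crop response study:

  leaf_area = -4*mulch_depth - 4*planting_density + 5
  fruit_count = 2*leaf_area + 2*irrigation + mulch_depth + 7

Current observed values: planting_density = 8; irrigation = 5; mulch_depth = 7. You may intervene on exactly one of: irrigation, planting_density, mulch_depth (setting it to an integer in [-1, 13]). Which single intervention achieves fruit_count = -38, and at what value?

Intervening on irrigation: fruit_count = 2*irrigation - 96. Reaching -38 requires irrigation = 29, outside [-1, 13].
Intervening on planting_density: with other inputs at their observed values, fruit_count = -8*planting_density - 22. Solving for -38 gives planting_density = 2, within [-1, 13].
Intervening on mulch_depth: fruit_count = -7*mulch_depth - 37. Reaching -38 requires mulch_depth = 1/7, not an integer.

set planting_density = 2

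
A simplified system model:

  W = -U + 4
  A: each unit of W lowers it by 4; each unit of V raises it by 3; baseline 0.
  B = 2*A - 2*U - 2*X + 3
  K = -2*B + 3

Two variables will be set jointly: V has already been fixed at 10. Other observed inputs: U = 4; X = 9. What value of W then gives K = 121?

W = 12

With V held at 10:
Intervening on W fixes its value directly, overriding its dependence on U.
Substituting into the A equation gives A = -4*W + 30.
Substituting into the B equation gives B = -8*W + 37.
Substituting into the K equation gives K = 16*W - 71.
Solve 16*W - 71 = 121: W = (121 + 71) / 16 = 12.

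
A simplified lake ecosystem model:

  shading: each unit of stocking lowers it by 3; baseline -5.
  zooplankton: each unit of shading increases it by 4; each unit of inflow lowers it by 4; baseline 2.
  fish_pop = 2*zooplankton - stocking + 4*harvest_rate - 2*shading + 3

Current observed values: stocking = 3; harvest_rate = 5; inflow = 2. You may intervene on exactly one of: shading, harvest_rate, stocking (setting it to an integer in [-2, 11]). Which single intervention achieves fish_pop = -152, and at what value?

Intervening on shading: fish_pop = 6*shading + 8. Reaching -152 requires shading = -80/3, not an integer.
Intervening on harvest_rate: fish_pop = 4*harvest_rate - 96. Reaching -152 requires harvest_rate = -14, outside [-2, 11].
Intervening on stocking: with other inputs at their observed values, fish_pop = -19*stocking - 19. Solving for -152 gives stocking = 7, within [-2, 11].

set stocking = 7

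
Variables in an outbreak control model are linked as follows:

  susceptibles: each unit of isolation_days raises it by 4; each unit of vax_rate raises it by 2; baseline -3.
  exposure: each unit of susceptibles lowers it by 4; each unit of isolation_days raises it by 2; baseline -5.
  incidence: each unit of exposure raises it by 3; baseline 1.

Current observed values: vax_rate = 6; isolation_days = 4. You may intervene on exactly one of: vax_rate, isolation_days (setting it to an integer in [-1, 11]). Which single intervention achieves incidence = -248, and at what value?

set isolation_days = 3

Intervening on vax_rate: incidence = -24*vax_rate - 146. Reaching -248 requires vax_rate = 17/4, not an integer.
Intervening on isolation_days: with other inputs at their observed values, incidence = -42*isolation_days - 122. Solving for -248 gives isolation_days = 3, within [-1, 11].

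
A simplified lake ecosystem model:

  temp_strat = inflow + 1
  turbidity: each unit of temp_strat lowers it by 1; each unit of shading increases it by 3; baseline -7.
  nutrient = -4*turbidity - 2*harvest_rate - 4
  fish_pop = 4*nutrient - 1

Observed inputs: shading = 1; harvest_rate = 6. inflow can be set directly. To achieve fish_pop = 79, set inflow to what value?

inflow = 4

Substituting into the turbidity equation gives turbidity = -inflow - 5.
This gives nutrient = 4*inflow + 4.
fish_pop becomes 16*inflow + 15.
Solve 16*inflow + 15 = 79: inflow = (79 - 15) / 16 = 4.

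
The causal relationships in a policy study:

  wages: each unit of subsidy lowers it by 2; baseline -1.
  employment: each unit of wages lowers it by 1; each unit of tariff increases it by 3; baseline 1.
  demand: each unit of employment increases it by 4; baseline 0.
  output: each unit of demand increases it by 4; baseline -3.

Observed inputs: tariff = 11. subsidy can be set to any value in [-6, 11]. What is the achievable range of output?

Substituting into the employment equation gives employment = 2*subsidy + 35.
So demand = 8*subsidy + 140.
Substituting into the output equation gives output = 32*subsidy + 557.
Linear in subsidy, so extremes are at the endpoints: subsidy = -6 gives output = 365; subsidy = 11 gives output = 909.

365 to 909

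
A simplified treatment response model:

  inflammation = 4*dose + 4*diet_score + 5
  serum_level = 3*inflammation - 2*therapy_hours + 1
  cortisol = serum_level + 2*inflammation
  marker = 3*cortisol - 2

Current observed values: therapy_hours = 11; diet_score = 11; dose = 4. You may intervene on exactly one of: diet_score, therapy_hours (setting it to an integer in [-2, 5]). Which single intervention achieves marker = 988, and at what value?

Intervening on diet_score: marker = 60*diet_score + 250. Reaching 988 requires diet_score = 123/10, not an integer.
Intervening on therapy_hours: with other inputs at their observed values, marker = -6*therapy_hours + 976. Solving for 988 gives therapy_hours = -2, within [-2, 5].

set therapy_hours = -2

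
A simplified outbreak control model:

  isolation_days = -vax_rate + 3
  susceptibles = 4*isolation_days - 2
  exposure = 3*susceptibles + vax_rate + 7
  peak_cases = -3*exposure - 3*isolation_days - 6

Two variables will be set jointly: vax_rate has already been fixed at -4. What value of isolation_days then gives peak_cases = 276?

With vax_rate held at -4:
Intervening on isolation_days fixes its value directly, overriding its dependence on vax_rate.
Substituting into the exposure equation gives exposure = 12*isolation_days - 3.
So peak_cases = -39*isolation_days + 3.
Solve -39*isolation_days + 3 = 276: isolation_days = (276 - 3) / -39 = -7.

isolation_days = -7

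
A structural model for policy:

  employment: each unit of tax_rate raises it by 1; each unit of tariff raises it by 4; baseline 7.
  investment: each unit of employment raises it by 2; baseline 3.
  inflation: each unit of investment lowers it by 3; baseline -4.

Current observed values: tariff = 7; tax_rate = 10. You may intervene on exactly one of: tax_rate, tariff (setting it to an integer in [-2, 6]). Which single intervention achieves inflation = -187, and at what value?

set tariff = 3

Intervening on tax_rate: inflation = -6*tax_rate - 223. Reaching -187 requires tax_rate = -6, outside [-2, 6].
Intervening on tariff: with other inputs at their observed values, inflation = -24*tariff - 115. Solving for -187 gives tariff = 3, within [-2, 6].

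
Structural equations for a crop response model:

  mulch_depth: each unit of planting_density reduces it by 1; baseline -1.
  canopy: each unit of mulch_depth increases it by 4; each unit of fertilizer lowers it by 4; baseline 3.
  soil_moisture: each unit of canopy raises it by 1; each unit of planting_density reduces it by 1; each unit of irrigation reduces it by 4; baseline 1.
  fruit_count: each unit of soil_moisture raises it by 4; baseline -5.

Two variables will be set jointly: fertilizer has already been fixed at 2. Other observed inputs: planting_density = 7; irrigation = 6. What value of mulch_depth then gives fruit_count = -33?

With fertilizer held at 2:
Intervening on mulch_depth fixes its value directly, overriding its dependence on planting_density.
Substituting into the canopy equation gives canopy = 4*mulch_depth - 5.
Substituting into the soil_moisture equation gives soil_moisture = 4*mulch_depth - 35.
Substituting into the fruit_count equation gives fruit_count = 16*mulch_depth - 145.
Solve 16*mulch_depth - 145 = -33: mulch_depth = (-33 + 145) / 16 = 7.

mulch_depth = 7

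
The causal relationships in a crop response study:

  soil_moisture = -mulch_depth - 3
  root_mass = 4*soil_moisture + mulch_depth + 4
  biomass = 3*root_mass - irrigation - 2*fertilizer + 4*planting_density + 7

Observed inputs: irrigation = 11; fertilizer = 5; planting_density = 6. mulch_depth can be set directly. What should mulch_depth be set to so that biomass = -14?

mulch_depth = 0

Substituting into the root_mass equation gives root_mass = -3*mulch_depth - 8.
This gives biomass = -9*mulch_depth - 14.
Solve -9*mulch_depth - 14 = -14: mulch_depth = (-14 + 14) / -9 = 0.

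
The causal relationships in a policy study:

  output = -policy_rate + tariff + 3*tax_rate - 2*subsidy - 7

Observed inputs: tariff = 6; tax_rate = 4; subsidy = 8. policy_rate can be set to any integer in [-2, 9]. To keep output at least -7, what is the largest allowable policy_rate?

Substituting into the output equation gives output = -policy_rate - 5.
Require -policy_rate - 5 ≥ -7, so policy_rate ≤ 2.
The largest integer in [-2, 9] satisfying this is 2.

policy_rate = 2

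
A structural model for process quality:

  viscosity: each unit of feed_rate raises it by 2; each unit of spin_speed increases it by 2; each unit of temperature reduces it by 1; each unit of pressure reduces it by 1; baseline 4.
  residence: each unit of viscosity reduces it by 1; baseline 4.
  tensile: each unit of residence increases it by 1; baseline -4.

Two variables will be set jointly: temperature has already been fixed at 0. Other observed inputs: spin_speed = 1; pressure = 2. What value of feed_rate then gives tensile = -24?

With temperature held at 0:
Substituting into the viscosity equation gives viscosity = 2*feed_rate + 4.
This gives residence = -2*feed_rate.
So tensile = -2*feed_rate - 4.
Solve -2*feed_rate - 4 = -24: feed_rate = (-24 + 4) / -2 = 10.

feed_rate = 10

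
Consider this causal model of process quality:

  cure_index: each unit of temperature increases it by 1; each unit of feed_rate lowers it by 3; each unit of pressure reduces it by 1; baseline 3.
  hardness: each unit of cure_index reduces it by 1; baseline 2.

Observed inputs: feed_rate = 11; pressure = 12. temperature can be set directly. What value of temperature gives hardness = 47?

temperature = -3

Substituting into the cure_index equation gives cure_index = temperature - 42.
Substituting into the hardness equation gives hardness = -temperature + 44.
Solve -temperature + 44 = 47: temperature = (47 - 44) / -1 = -3.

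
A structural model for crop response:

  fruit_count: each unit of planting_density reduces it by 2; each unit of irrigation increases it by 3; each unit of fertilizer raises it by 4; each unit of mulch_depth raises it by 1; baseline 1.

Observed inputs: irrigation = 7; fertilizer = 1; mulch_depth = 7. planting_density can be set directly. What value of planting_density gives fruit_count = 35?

Substituting into the fruit_count equation gives fruit_count = -2*planting_density + 33.
Solve -2*planting_density + 33 = 35: planting_density = (35 - 33) / -2 = -1.

planting_density = -1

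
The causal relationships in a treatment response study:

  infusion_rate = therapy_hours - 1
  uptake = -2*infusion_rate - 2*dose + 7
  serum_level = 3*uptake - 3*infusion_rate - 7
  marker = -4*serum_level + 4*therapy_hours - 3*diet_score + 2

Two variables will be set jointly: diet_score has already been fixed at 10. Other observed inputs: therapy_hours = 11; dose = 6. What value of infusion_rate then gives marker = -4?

With diet_score held at 10:
Intervening on infusion_rate fixes its value directly, overriding its dependence on therapy_hours.
Substituting into the uptake equation gives uptake = -2*infusion_rate - 5.
Substituting into the serum_level equation gives serum_level = -9*infusion_rate - 22.
Substituting into the marker equation gives marker = 36*infusion_rate + 104.
Solve 36*infusion_rate + 104 = -4: infusion_rate = (-4 - 104) / 36 = -3.

infusion_rate = -3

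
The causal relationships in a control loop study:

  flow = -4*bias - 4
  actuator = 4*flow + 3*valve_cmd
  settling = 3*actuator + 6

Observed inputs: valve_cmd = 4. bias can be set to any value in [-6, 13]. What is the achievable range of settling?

-630 to 282

Substituting into the actuator equation gives actuator = -16*bias - 4.
Substituting into the settling equation gives settling = -48*bias - 6.
Linear in bias, so extremes are at the endpoints: bias = -6 gives settling = 282; bias = 13 gives settling = -630.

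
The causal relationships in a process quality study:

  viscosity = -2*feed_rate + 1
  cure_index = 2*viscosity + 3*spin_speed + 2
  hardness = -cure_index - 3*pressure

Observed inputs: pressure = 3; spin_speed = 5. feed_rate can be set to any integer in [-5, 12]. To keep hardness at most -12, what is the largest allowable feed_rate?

feed_rate = 4

Substituting into the cure_index equation gives cure_index = -4*feed_rate + 19.
Substituting into the hardness equation gives hardness = 4*feed_rate - 28.
Require 4*feed_rate - 28 ≤ -12, so feed_rate ≤ 4.
The largest integer in [-5, 12] satisfying this is 4.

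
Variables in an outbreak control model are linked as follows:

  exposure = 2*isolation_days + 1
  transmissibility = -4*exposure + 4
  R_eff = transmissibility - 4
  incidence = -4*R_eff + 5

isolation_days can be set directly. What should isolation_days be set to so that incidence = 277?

Substituting into the transmissibility equation gives transmissibility = -8*isolation_days.
Substituting into the R_eff equation gives R_eff = -8*isolation_days - 4.
Substituting into the incidence equation gives incidence = 32*isolation_days + 21.
Solve 32*isolation_days + 21 = 277: isolation_days = (277 - 21) / 32 = 8.

isolation_days = 8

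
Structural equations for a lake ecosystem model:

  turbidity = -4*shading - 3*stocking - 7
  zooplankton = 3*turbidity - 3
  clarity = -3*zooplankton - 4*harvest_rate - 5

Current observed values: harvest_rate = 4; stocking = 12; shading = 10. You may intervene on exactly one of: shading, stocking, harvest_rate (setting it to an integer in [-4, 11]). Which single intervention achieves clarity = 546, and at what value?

set stocking = 5

Intervening on shading: clarity = 36*shading + 375. Reaching 546 requires shading = 19/4, not an integer.
Intervening on stocking: with other inputs at their observed values, clarity = 27*stocking + 411. Solving for 546 gives stocking = 5, within [-4, 11].
Intervening on harvest_rate: clarity = -4*harvest_rate + 751. Reaching 546 requires harvest_rate = 205/4, not an integer.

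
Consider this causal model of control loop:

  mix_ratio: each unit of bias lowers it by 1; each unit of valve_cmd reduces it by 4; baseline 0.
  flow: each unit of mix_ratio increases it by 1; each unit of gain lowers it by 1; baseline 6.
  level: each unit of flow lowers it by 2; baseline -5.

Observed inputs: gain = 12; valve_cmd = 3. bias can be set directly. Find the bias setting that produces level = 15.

Substituting into the mix_ratio equation gives mix_ratio = -bias - 12.
This gives flow = -bias - 18.
level becomes 2*bias + 31.
Solve 2*bias + 31 = 15: bias = (15 - 31) / 2 = -8.

bias = -8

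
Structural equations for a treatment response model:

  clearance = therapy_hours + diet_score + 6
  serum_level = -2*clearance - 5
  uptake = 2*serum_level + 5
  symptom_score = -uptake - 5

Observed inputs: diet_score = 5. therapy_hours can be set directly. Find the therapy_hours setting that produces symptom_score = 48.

therapy_hours = 1

Substituting into the clearance equation gives clearance = therapy_hours + 11.
Substituting into the serum_level equation gives serum_level = -2*therapy_hours - 27.
Substituting into the uptake equation gives uptake = -4*therapy_hours - 49.
Substituting into the symptom_score equation gives symptom_score = 4*therapy_hours + 44.
Solve 4*therapy_hours + 44 = 48: therapy_hours = (48 - 44) / 4 = 1.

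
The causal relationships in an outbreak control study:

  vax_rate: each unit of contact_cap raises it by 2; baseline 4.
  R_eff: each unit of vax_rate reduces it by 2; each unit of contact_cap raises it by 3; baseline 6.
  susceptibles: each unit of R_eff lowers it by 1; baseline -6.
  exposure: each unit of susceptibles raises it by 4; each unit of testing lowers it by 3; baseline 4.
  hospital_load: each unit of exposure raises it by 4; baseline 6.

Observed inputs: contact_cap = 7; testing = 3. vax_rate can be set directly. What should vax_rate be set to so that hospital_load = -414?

Intervening on vax_rate fixes its value directly, overriding its dependence on contact_cap.
Substituting into the R_eff equation gives R_eff = -2*vax_rate + 27.
Substituting into the susceptibles equation gives susceptibles = 2*vax_rate - 33.
Substituting into the exposure equation gives exposure = 8*vax_rate - 137.
hospital_load becomes 32*vax_rate - 542.
Solve 32*vax_rate - 542 = -414: vax_rate = (-414 + 542) / 32 = 4.

vax_rate = 4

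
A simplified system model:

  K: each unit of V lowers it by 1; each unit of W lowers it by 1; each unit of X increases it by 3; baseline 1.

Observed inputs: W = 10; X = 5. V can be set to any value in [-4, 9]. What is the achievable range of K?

-3 to 10

Substituting into the K equation gives K = -V + 6.
Linear in V, so extremes are at the endpoints: V = -4 gives K = 10; V = 9 gives K = -3.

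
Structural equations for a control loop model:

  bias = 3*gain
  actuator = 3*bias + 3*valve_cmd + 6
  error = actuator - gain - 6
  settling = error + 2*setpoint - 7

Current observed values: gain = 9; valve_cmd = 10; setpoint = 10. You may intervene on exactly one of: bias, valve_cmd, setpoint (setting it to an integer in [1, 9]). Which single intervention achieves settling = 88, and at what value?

set valve_cmd = 1

Intervening on bias: settling = 3*bias + 34. Reaching 88 requires bias = 18, outside [1, 9].
Intervening on valve_cmd: with other inputs at their observed values, settling = 3*valve_cmd + 85. Solving for 88 gives valve_cmd = 1, within [1, 9].
Intervening on setpoint: settling = 2*setpoint + 95. Reaching 88 requires setpoint = -7/2, not an integer.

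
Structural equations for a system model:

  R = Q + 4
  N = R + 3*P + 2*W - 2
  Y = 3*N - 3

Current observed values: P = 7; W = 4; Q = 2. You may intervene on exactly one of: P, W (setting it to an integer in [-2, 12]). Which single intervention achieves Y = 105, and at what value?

Intervening on P: with other inputs at their observed values, Y = 9*P + 33. Solving for 105 gives P = 8, within [-2, 12].
Intervening on W: Y = 6*W + 72. Reaching 105 requires W = 11/2, not an integer.

set P = 8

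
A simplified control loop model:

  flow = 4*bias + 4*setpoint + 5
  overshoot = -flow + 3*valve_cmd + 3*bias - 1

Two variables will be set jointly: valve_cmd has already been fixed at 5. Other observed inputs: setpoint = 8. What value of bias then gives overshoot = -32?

With valve_cmd held at 5:
Substituting into the flow equation gives flow = 4*bias + 37.
Substituting into the overshoot equation gives overshoot = -bias - 23.
Solve -bias - 23 = -32: bias = (-32 + 23) / -1 = 9.

bias = 9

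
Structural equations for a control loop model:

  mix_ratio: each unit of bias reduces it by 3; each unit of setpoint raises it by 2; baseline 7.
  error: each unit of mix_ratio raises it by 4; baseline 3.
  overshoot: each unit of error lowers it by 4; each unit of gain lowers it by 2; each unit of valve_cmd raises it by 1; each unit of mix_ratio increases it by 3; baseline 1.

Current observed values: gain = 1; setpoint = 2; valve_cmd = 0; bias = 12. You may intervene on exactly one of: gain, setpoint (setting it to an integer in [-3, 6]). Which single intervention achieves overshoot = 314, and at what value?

set gain = 0

Intervening on gain: with other inputs at their observed values, overshoot = -2*gain + 314. Solving for 314 gives gain = 0, within [-3, 6].
Intervening on setpoint: overshoot = -26*setpoint + 364. Reaching 314 requires setpoint = 25/13, not an integer.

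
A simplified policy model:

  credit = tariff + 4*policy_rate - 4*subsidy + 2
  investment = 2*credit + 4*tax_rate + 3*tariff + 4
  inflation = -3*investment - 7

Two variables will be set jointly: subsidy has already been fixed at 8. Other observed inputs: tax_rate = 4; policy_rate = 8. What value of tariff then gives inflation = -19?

With subsidy held at 8:
Substituting into the credit equation gives credit = tariff + 2.
Substituting into the investment equation gives investment = 5*tariff + 24.
So inflation = -15*tariff - 79.
Solve -15*tariff - 79 = -19: tariff = (-19 + 79) / -15 = -4.

tariff = -4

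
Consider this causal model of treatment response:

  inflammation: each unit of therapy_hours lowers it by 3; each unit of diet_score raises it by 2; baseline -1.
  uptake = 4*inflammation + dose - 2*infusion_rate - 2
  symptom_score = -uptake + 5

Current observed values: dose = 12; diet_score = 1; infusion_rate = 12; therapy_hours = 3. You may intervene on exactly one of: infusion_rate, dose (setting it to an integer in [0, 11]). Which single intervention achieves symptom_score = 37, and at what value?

set infusion_rate = 5

Intervening on infusion_rate: with other inputs at their observed values, symptom_score = 2*infusion_rate + 27. Solving for 37 gives infusion_rate = 5, within [0, 11].
Intervening on dose: symptom_score = -dose + 63. Reaching 37 requires dose = 26, outside [0, 11].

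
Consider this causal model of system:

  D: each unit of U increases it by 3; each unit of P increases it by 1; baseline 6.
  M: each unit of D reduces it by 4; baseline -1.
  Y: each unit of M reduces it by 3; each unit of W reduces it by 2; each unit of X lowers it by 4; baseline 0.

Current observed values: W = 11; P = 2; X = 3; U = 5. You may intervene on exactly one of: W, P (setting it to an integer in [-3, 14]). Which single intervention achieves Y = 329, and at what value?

set P = 9

Intervening on W: Y = -2*W + 267. Reaching 329 requires W = -31, outside [-3, 14].
Intervening on P: with other inputs at their observed values, Y = 12*P + 221. Solving for 329 gives P = 9, within [-3, 14].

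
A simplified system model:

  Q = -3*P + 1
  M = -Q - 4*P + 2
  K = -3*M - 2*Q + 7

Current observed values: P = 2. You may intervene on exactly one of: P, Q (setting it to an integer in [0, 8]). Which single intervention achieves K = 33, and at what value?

Intervening on P: K = 9*P + 2. Reaching 33 requires P = 31/9, not an integer.
Intervening on Q: with other inputs at their observed values, K = Q + 25. Solving for 33 gives Q = 8, within [0, 8].

set Q = 8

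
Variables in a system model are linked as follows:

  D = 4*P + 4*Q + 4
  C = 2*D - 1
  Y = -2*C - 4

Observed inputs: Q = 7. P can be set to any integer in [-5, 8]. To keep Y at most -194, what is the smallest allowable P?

P = 4

Substituting into the D equation gives D = 4*P + 32.
C becomes 8*P + 63.
Substituting into the Y equation gives Y = -16*P - 130.
Require -16*P - 130 ≤ -194, so P ≥ 4.
The smallest integer in [-5, 8] satisfying this is 4.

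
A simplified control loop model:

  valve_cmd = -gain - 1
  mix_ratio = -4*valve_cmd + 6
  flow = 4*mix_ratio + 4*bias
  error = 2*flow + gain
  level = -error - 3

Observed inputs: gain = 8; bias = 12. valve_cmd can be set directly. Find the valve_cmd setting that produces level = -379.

valve_cmd = -7

Intervening on valve_cmd fixes its value directly, overriding its dependence on gain.
Substituting into the flow equation gives flow = -16*valve_cmd + 72.
error becomes -32*valve_cmd + 152.
This gives level = 32*valve_cmd - 155.
Solve 32*valve_cmd - 155 = -379: valve_cmd = (-379 + 155) / 32 = -7.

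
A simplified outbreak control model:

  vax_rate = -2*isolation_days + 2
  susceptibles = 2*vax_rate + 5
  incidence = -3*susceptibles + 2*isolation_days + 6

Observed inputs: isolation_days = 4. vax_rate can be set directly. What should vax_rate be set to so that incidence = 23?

Intervening on vax_rate fixes its value directly, overriding its dependence on isolation_days.
Substituting into the incidence equation gives incidence = -6*vax_rate - 1.
Solve -6*vax_rate - 1 = 23: vax_rate = (23 + 1) / -6 = -4.

vax_rate = -4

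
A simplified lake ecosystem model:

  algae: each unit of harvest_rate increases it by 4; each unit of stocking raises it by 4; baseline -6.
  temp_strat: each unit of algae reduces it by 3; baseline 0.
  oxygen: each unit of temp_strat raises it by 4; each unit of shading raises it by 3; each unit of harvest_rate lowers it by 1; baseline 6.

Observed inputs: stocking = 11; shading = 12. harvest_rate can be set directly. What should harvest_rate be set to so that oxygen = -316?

harvest_rate = -2

Substituting into the algae equation gives algae = 4*harvest_rate + 38.
Substituting into the temp_strat equation gives temp_strat = -12*harvest_rate - 114.
Substituting into the oxygen equation gives oxygen = -49*harvest_rate - 414.
Solve -49*harvest_rate - 414 = -316: harvest_rate = (-316 + 414) / -49 = -2.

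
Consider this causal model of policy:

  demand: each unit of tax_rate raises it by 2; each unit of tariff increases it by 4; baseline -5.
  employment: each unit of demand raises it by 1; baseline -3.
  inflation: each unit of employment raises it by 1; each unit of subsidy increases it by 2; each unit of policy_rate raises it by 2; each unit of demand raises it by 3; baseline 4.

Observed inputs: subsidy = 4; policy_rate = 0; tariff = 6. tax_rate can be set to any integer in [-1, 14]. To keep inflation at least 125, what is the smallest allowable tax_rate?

tax_rate = 5

Substituting into the demand equation gives demand = 2*tax_rate + 19.
So employment = 2*tax_rate + 16.
Substituting into the inflation equation gives inflation = 8*tax_rate + 85.
Require 8*tax_rate + 85 ≥ 125, so tax_rate ≥ 5.
The smallest integer in [-1, 14] satisfying this is 5.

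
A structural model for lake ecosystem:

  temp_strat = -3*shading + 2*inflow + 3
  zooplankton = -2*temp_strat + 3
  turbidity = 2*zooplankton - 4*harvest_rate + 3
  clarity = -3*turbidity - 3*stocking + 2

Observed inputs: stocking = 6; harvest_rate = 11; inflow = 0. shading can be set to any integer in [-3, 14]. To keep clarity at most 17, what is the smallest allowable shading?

Substituting into the temp_strat equation gives temp_strat = -3*shading + 3.
This gives zooplankton = 6*shading - 3.
So turbidity = 12*shading - 47.
So clarity = -36*shading + 125.
Require -36*shading + 125 ≤ 17, so shading ≥ 3.
The smallest integer in [-3, 14] satisfying this is 3.

shading = 3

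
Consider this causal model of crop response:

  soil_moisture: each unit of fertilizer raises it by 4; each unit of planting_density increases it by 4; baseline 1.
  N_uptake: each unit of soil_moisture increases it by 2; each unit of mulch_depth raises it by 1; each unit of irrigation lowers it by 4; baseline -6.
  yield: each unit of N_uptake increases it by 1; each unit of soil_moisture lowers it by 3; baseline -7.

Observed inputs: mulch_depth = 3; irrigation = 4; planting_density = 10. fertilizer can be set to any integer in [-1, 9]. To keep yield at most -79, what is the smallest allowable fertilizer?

Substituting into the soil_moisture equation gives soil_moisture = 4*fertilizer + 41.
Substituting into the N_uptake equation gives N_uptake = 8*fertilizer + 63.
Substituting into the yield equation gives yield = -4*fertilizer - 67.
Require -4*fertilizer - 67 ≤ -79, so fertilizer ≥ 3.
The smallest integer in [-1, 9] satisfying this is 3.

fertilizer = 3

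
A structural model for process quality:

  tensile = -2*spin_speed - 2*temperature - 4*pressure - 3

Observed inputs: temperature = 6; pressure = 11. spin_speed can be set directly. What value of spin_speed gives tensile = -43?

Substituting into the tensile equation gives tensile = -2*spin_speed - 59.
Solve -2*spin_speed - 59 = -43: spin_speed = (-43 + 59) / -2 = -8.

spin_speed = -8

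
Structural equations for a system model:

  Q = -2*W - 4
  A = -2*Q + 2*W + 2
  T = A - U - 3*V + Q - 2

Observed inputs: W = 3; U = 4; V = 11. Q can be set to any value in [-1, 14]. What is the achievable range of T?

Intervening on Q fixes its value directly, overriding its dependence on W.
Substituting into the A equation gives A = -2*Q + 8.
T becomes -Q - 31.
Linear in Q, so extremes are at the endpoints: Q = -1 gives T = -30; Q = 14 gives T = -45.

-45 to -30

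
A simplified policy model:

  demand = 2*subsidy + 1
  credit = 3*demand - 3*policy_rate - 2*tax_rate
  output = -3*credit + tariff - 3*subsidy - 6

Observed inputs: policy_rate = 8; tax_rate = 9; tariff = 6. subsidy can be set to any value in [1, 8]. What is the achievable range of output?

-51 to 96

Substituting into the credit equation gives credit = 6*subsidy - 39.
Substituting into the output equation gives output = -21*subsidy + 117.
Linear in subsidy, so extremes are at the endpoints: subsidy = 1 gives output = 96; subsidy = 8 gives output = -51.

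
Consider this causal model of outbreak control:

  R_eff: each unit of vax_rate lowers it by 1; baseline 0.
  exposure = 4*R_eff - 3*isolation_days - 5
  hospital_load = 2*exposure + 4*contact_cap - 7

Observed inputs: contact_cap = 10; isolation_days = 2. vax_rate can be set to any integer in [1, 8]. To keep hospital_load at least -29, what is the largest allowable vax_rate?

vax_rate = 5

Substituting into the exposure equation gives exposure = -4*vax_rate - 11.
Substituting into the hospital_load equation gives hospital_load = -8*vax_rate + 11.
Require -8*vax_rate + 11 ≥ -29, so vax_rate ≤ 5.
The largest integer in [1, 8] satisfying this is 5.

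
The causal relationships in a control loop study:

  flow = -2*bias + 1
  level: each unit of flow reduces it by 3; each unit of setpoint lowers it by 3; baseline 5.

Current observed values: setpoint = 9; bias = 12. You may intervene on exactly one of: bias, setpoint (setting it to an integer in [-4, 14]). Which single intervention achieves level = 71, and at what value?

set setpoint = 1

Intervening on bias: level = 6*bias - 25. Reaching 71 requires bias = 16, outside [-4, 14].
Intervening on setpoint: with other inputs at their observed values, level = -3*setpoint + 74. Solving for 71 gives setpoint = 1, within [-4, 14].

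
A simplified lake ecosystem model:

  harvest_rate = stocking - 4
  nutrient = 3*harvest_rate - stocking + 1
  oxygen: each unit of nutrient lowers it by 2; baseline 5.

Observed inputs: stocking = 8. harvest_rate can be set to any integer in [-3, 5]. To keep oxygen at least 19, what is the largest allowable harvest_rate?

harvest_rate = 0

Intervening on harvest_rate fixes its value directly, overriding its dependence on stocking.
Substituting into the nutrient equation gives nutrient = 3*harvest_rate - 7.
So oxygen = -6*harvest_rate + 19.
Require -6*harvest_rate + 19 ≥ 19, so harvest_rate ≤ 0.
The largest integer in [-3, 5] satisfying this is 0.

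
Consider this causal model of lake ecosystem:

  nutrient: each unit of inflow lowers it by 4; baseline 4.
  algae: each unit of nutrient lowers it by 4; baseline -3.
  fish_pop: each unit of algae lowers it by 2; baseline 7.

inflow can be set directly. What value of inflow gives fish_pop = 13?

Substituting into the algae equation gives algae = 16*inflow - 19.
Substituting into the fish_pop equation gives fish_pop = -32*inflow + 45.
Solve -32*inflow + 45 = 13: inflow = (13 - 45) / -32 = 1.

inflow = 1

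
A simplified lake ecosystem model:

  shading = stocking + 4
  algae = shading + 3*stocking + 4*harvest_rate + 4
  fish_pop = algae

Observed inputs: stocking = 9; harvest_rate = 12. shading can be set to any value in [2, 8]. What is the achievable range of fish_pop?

Intervening on shading fixes its value directly, overriding its dependence on stocking.
Substituting into the algae equation gives algae = shading + 79.
fish_pop becomes shading + 79.
Linear in shading, so extremes are at the endpoints: shading = 2 gives fish_pop = 81; shading = 8 gives fish_pop = 87.

81 to 87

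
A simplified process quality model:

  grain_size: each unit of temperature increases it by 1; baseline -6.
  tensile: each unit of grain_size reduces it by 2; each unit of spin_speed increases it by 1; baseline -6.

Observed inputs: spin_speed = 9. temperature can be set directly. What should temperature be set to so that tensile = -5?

Substituting into the tensile equation gives tensile = -2*temperature + 15.
Solve -2*temperature + 15 = -5: temperature = (-5 - 15) / -2 = 10.

temperature = 10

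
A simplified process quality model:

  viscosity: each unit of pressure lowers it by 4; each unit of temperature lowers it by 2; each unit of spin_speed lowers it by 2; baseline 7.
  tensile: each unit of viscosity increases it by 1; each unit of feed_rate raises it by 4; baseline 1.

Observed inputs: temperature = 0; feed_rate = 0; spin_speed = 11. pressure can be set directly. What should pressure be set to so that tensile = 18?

Substituting into the viscosity equation gives viscosity = -4*pressure - 15.
Substituting into the tensile equation gives tensile = -4*pressure - 14.
Solve -4*pressure - 14 = 18: pressure = (18 + 14) / -4 = -8.

pressure = -8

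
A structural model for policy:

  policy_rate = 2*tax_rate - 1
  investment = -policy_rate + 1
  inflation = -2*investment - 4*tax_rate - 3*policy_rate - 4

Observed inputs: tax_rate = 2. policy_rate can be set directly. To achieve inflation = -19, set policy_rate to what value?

policy_rate = 5

Intervening on policy_rate fixes its value directly, overriding its dependence on tax_rate.
Substituting into the inflation equation gives inflation = -policy_rate - 14.
Solve -policy_rate - 14 = -19: policy_rate = (-19 + 14) / -1 = 5.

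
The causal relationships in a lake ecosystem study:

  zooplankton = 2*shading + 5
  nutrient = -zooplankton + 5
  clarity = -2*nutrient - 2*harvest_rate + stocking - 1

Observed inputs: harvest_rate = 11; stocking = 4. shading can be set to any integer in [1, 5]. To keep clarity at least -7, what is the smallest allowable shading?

Substituting into the nutrient equation gives nutrient = -2*shading.
So clarity = 4*shading - 19.
Require 4*shading - 19 ≥ -7, so shading ≥ 3.
The smallest integer in [1, 5] satisfying this is 3.

shading = 3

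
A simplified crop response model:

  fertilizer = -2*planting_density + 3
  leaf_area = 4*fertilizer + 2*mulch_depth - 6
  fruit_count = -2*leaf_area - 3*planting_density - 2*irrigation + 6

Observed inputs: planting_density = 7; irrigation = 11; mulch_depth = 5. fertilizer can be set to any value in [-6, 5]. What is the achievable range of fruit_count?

-85 to 3

Intervening on fertilizer fixes its value directly, overriding its dependence on planting_density.
Substituting into the leaf_area equation gives leaf_area = 4*fertilizer + 4.
fruit_count becomes -8*fertilizer - 45.
Linear in fertilizer, so extremes are at the endpoints: fertilizer = -6 gives fruit_count = 3; fertilizer = 5 gives fruit_count = -85.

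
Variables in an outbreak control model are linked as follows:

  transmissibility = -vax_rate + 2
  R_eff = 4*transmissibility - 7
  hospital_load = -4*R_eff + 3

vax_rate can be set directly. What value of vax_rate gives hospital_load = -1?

Substituting into the R_eff equation gives R_eff = -4*vax_rate + 1.
This gives hospital_load = 16*vax_rate - 1.
Solve 16*vax_rate - 1 = -1: vax_rate = (-1 + 1) / 16 = 0.

vax_rate = 0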